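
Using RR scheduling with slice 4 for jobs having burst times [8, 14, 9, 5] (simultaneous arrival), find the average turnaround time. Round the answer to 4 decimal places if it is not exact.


Time quantum = 4
Execution trace:
  J1 runs 4 units, time = 4
  J2 runs 4 units, time = 8
  J3 runs 4 units, time = 12
  J4 runs 4 units, time = 16
  J1 runs 4 units, time = 20
  J2 runs 4 units, time = 24
  J3 runs 4 units, time = 28
  J4 runs 1 units, time = 29
  J2 runs 4 units, time = 33
  J3 runs 1 units, time = 34
  J2 runs 2 units, time = 36
Finish times: [20, 36, 34, 29]
Average turnaround = 119/4 = 29.75

29.75


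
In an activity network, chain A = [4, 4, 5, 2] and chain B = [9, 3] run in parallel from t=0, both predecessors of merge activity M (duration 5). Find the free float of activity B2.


ES(B2) = sum of predecessors on chain B = 9
EF(B2) = ES + duration = 9 + 3 = 12
Successor of B2 is M. ES(M) = max(sum(A), sum(B)) = max(15, 12) = 15
Free float = ES(successor) - EF(current) = 15 - 12 = 3

3


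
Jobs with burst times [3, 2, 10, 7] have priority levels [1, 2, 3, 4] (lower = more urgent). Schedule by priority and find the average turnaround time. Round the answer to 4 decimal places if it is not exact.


Sort by priority (ascending = highest first):
Order: [(1, 3), (2, 2), (3, 10), (4, 7)]
Completion times:
  Priority 1, burst=3, C=3
  Priority 2, burst=2, C=5
  Priority 3, burst=10, C=15
  Priority 4, burst=7, C=22
Average turnaround = 45/4 = 11.25

11.25


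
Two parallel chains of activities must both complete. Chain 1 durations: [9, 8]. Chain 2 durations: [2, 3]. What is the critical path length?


Path A total = 9 + 8 = 17
Path B total = 2 + 3 = 5
Critical path = longest path = max(17, 5) = 17

17


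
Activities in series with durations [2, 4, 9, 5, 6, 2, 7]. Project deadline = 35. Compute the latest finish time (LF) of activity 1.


LF(activity 1) = deadline - sum of successor durations
Successors: activities 2 through 7 with durations [4, 9, 5, 6, 2, 7]
Sum of successor durations = 33
LF = 35 - 33 = 2

2


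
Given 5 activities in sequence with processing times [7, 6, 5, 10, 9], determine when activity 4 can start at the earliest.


Activity 4 starts after activities 1 through 3 complete.
Predecessor durations: [7, 6, 5]
ES = 7 + 6 + 5 = 18

18


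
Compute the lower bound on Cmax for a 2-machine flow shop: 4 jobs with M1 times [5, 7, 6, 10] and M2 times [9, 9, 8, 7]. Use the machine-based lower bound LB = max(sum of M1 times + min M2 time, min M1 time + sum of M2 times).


LB1 = sum(M1 times) + min(M2 times) = 28 + 7 = 35
LB2 = min(M1 times) + sum(M2 times) = 5 + 33 = 38
Lower bound = max(LB1, LB2) = max(35, 38) = 38

38


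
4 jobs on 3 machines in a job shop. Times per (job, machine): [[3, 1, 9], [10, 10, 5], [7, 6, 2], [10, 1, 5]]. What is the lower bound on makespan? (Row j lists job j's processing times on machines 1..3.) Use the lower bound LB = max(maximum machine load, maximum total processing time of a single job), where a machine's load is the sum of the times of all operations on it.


Machine loads:
  Machine 1: 3 + 10 + 7 + 10 = 30
  Machine 2: 1 + 10 + 6 + 1 = 18
  Machine 3: 9 + 5 + 2 + 5 = 21
Max machine load = 30
Job totals:
  Job 1: 13
  Job 2: 25
  Job 3: 15
  Job 4: 16
Max job total = 25
Lower bound = max(30, 25) = 30

30


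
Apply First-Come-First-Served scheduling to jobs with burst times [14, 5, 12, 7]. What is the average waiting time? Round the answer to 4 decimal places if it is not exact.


FCFS order (as given): [14, 5, 12, 7]
Waiting times:
  Job 1: wait = 0
  Job 2: wait = 14
  Job 3: wait = 19
  Job 4: wait = 31
Sum of waiting times = 64
Average waiting time = 64/4 = 16.0

16.0


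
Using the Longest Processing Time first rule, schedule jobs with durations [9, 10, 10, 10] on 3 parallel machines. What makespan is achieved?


Sort jobs in decreasing order (LPT): [10, 10, 10, 9]
Assign each job to the least loaded machine:
  Machine 1: jobs [10, 9], load = 19
  Machine 2: jobs [10], load = 10
  Machine 3: jobs [10], load = 10
Makespan = max load = 19

19


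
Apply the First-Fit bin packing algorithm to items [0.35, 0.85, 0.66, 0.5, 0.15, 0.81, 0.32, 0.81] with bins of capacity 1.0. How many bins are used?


Place items sequentially using First-Fit:
  Item 0.35 -> new Bin 1
  Item 0.85 -> new Bin 2
  Item 0.66 -> new Bin 3
  Item 0.5 -> Bin 1 (now 0.85)
  Item 0.15 -> Bin 1 (now 1.0)
  Item 0.81 -> new Bin 4
  Item 0.32 -> Bin 3 (now 0.98)
  Item 0.81 -> new Bin 5
Total bins used = 5

5


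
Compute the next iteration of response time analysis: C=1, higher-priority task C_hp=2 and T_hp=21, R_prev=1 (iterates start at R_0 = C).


R_next = C + ceil(R_prev / T_hp) * C_hp
ceil(1 / 21) = ceil(0.0476) = 1
Interference = 1 * 2 = 2
R_next = 1 + 2 = 3

3


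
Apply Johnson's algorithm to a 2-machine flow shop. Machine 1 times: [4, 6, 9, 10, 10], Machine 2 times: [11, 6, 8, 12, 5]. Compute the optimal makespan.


Apply Johnson's rule:
  Group 1 (a <= b): [(1, 4, 11), (2, 6, 6), (4, 10, 12)]
  Group 2 (a > b): [(3, 9, 8), (5, 10, 5)]
Optimal job order: [1, 2, 4, 3, 5]
Schedule:
  Job 1: M1 done at 4, M2 done at 15
  Job 2: M1 done at 10, M2 done at 21
  Job 4: M1 done at 20, M2 done at 33
  Job 3: M1 done at 29, M2 done at 41
  Job 5: M1 done at 39, M2 done at 46
Makespan = 46

46


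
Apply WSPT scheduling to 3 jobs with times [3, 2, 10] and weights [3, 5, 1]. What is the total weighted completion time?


Compute p/w ratios and sort ascending (WSPT): [(2, 5), (3, 3), (10, 1)]
Compute weighted completion times:
  Job (p=2,w=5): C=2, w*C=5*2=10
  Job (p=3,w=3): C=5, w*C=3*5=15
  Job (p=10,w=1): C=15, w*C=1*15=15
Total weighted completion time = 40

40


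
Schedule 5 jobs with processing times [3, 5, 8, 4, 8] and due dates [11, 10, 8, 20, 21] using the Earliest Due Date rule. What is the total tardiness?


Sort by due date (EDD order): [(8, 8), (5, 10), (3, 11), (4, 20), (8, 21)]
Compute completion times and tardiness:
  Job 1: p=8, d=8, C=8, tardiness=max(0,8-8)=0
  Job 2: p=5, d=10, C=13, tardiness=max(0,13-10)=3
  Job 3: p=3, d=11, C=16, tardiness=max(0,16-11)=5
  Job 4: p=4, d=20, C=20, tardiness=max(0,20-20)=0
  Job 5: p=8, d=21, C=28, tardiness=max(0,28-21)=7
Total tardiness = 15

15


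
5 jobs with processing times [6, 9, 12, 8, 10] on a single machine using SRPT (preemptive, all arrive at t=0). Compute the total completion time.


Since all jobs arrive at t=0, SRPT equals SPT ordering.
SPT order: [6, 8, 9, 10, 12]
Completion times:
  Job 1: p=6, C=6
  Job 2: p=8, C=14
  Job 3: p=9, C=23
  Job 4: p=10, C=33
  Job 5: p=12, C=45
Total completion time = 6 + 14 + 23 + 33 + 45 = 121

121


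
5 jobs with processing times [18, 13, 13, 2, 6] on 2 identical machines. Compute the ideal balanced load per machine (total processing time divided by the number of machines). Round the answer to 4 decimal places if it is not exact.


Total processing time = 18 + 13 + 13 + 2 + 6 = 52
Number of machines = 2
Ideal balanced load = 52 / 2 = 26.0

26.0


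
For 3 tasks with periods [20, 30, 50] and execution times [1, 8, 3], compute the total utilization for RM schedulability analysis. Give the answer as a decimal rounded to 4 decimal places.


Compute individual utilizations (exact fractions):
  Task 1: C/T = 1/20 (approx. 0.05)
  Task 2: C/T = 8/30 = 4/15 (approx. 0.2667)
  Task 3: C/T = 3/50 (approx. 0.06)
Total utilization U = 1/20 + 4/15 + 3/50 = 113/300
Rounded to 4 decimal places: U = 0.3767
RM (Liu & Layland) bound for 3 tasks = 0.779763; compare with U = 113/300 (approx. 0.376667)
U <= bound, so schedulable by RM sufficient condition.

0.3767


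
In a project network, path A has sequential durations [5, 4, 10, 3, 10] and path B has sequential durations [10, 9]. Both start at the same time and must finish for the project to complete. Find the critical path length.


Path A total = 5 + 4 + 10 + 3 + 10 = 32
Path B total = 10 + 9 = 19
Critical path = longest path = max(32, 19) = 32

32


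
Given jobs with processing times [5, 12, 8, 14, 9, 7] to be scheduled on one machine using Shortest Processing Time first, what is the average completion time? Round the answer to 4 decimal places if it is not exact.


Sort jobs by processing time (SPT order): [5, 7, 8, 9, 12, 14]
Compute completion times sequentially:
  Job 1: processing = 5, completes at 5
  Job 2: processing = 7, completes at 12
  Job 3: processing = 8, completes at 20
  Job 4: processing = 9, completes at 29
  Job 5: processing = 12, completes at 41
  Job 6: processing = 14, completes at 55
Sum of completion times = 162
Average completion time = 162/6 = 27.0

27.0


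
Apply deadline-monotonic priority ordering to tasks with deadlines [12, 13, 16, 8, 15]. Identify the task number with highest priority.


Sort tasks by relative deadline (ascending):
  Task 4: deadline = 8
  Task 1: deadline = 12
  Task 2: deadline = 13
  Task 5: deadline = 15
  Task 3: deadline = 16
Priority order (highest first): [4, 1, 2, 5, 3]
Highest priority task = 4

4


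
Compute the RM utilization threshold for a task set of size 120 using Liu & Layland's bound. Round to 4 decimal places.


Compute 2^(1/120) = 1.0057929411
Subtract 1: 1.0057929411 - 1 = 0.0057929411
Multiply by n: 120 * 0.0057929411 = 0.6951529320
Round to 4 dp: 0.6952

0.6952


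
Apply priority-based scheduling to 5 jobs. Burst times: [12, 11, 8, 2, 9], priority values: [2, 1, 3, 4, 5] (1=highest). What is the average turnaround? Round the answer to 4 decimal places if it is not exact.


Sort by priority (ascending = highest first):
Order: [(1, 11), (2, 12), (3, 8), (4, 2), (5, 9)]
Completion times:
  Priority 1, burst=11, C=11
  Priority 2, burst=12, C=23
  Priority 3, burst=8, C=31
  Priority 4, burst=2, C=33
  Priority 5, burst=9, C=42
Average turnaround = 140/5 = 28.0

28.0


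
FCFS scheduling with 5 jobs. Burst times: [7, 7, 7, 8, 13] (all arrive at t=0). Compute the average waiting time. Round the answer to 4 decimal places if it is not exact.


FCFS order (as given): [7, 7, 7, 8, 13]
Waiting times:
  Job 1: wait = 0
  Job 2: wait = 7
  Job 3: wait = 14
  Job 4: wait = 21
  Job 5: wait = 29
Sum of waiting times = 71
Average waiting time = 71/5 = 14.2

14.2


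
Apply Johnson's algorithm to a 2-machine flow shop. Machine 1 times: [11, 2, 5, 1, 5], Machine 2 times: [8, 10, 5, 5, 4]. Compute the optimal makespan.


Apply Johnson's rule:
  Group 1 (a <= b): [(4, 1, 5), (2, 2, 10), (3, 5, 5)]
  Group 2 (a > b): [(1, 11, 8), (5, 5, 4)]
Optimal job order: [4, 2, 3, 1, 5]
Schedule:
  Job 4: M1 done at 1, M2 done at 6
  Job 2: M1 done at 3, M2 done at 16
  Job 3: M1 done at 8, M2 done at 21
  Job 1: M1 done at 19, M2 done at 29
  Job 5: M1 done at 24, M2 done at 33
Makespan = 33

33


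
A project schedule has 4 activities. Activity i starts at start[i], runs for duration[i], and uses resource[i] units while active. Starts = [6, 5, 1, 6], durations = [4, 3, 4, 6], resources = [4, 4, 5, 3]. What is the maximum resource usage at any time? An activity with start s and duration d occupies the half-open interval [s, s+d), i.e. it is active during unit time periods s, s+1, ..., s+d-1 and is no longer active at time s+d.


Each activity i is active on [start_i, start_i + duration_i).
Compute total resource usage per time slot:
  t=0: active resources = [], total = 0
  t=1: active resources = [5], total = 5
  t=2: active resources = [5], total = 5
  t=3: active resources = [5], total = 5
  t=4: active resources = [5], total = 5
  t=5: active resources = [4], total = 4
  t=6: active resources = [4, 4, 3], total = 11
  t=7: active resources = [4, 4, 3], total = 11
  t=8: active resources = [4, 3], total = 7
  t=9: active resources = [4, 3], total = 7
  t=10: active resources = [3], total = 3
  t=11: active resources = [3], total = 3
Peak resource demand = 11

11


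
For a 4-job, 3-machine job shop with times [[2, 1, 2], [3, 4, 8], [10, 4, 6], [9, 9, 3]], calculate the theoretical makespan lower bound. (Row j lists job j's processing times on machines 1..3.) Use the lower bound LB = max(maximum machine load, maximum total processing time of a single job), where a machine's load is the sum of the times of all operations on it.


Machine loads:
  Machine 1: 2 + 3 + 10 + 9 = 24
  Machine 2: 1 + 4 + 4 + 9 = 18
  Machine 3: 2 + 8 + 6 + 3 = 19
Max machine load = 24
Job totals:
  Job 1: 5
  Job 2: 15
  Job 3: 20
  Job 4: 21
Max job total = 21
Lower bound = max(24, 21) = 24

24


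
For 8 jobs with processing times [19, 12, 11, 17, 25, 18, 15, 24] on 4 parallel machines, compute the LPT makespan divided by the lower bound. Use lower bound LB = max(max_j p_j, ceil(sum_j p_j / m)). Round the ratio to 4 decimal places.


LPT order: [25, 24, 19, 18, 17, 15, 12, 11]
Machine loads after assignment: [36, 36, 34, 35]
LPT makespan = 36
Lower bound = max(max_job, ceil(total/4)) = max(25, 36) = 36
Ratio = 36 / 36 = 1.0

1.0


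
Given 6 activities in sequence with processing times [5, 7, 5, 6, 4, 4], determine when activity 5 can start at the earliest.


Activity 5 starts after activities 1 through 4 complete.
Predecessor durations: [5, 7, 5, 6]
ES = 5 + 7 + 5 + 6 = 23

23


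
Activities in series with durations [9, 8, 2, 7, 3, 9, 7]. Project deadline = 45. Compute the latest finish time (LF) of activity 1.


LF(activity 1) = deadline - sum of successor durations
Successors: activities 2 through 7 with durations [8, 2, 7, 3, 9, 7]
Sum of successor durations = 36
LF = 45 - 36 = 9

9


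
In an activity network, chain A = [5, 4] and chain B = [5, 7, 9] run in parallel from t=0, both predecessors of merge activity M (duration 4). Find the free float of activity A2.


ES(A2) = sum of predecessors on chain A = 5
EF(A2) = ES + duration = 5 + 4 = 9
Successor of A2 is M. ES(M) = max(sum(A), sum(B)) = max(9, 21) = 21
Free float = ES(successor) - EF(current) = 21 - 9 = 12

12


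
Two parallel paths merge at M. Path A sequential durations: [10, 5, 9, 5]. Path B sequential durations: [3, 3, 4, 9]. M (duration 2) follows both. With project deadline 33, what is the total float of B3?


Forward pass: ES(B3) = sum of predecessors on chain B = 6
EF = ES + duration = 6 + 4 = 10
Backward pass: LF(M) = deadline = 33; LS(M) = 33 - 2 = 31
LF(B3) = LS(M) - sum(successors on chain B) = 31 - 9 = 22
LS = LF - duration = 22 - 4 = 18
Total float = LS - ES = 18 - 6 = 12

12


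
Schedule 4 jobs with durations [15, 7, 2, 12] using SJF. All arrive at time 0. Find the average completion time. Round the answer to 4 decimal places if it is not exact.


SJF order (ascending): [2, 7, 12, 15]
Completion times:
  Job 1: burst=2, C=2
  Job 2: burst=7, C=9
  Job 3: burst=12, C=21
  Job 4: burst=15, C=36
Average completion = 68/4 = 17.0

17.0


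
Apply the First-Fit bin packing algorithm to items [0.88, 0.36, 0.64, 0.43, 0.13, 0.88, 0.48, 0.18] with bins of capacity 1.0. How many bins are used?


Place items sequentially using First-Fit:
  Item 0.88 -> new Bin 1
  Item 0.36 -> new Bin 2
  Item 0.64 -> Bin 2 (now 1.0)
  Item 0.43 -> new Bin 3
  Item 0.13 -> Bin 3 (now 0.56)
  Item 0.88 -> new Bin 4
  Item 0.48 -> new Bin 5
  Item 0.18 -> Bin 3 (now 0.74)
Total bins used = 5

5


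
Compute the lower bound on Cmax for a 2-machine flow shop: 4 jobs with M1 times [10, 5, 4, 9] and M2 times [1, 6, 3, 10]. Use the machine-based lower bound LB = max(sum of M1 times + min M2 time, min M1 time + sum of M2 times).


LB1 = sum(M1 times) + min(M2 times) = 28 + 1 = 29
LB2 = min(M1 times) + sum(M2 times) = 4 + 20 = 24
Lower bound = max(LB1, LB2) = max(29, 24) = 29

29


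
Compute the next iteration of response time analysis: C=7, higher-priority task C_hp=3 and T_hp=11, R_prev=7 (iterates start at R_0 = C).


R_next = C + ceil(R_prev / T_hp) * C_hp
ceil(7 / 11) = ceil(0.6364) = 1
Interference = 1 * 3 = 3
R_next = 7 + 3 = 10

10


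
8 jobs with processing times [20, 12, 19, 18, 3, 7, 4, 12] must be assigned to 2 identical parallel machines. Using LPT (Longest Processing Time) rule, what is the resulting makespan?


Sort jobs in decreasing order (LPT): [20, 19, 18, 12, 12, 7, 4, 3]
Assign each job to the least loaded machine:
  Machine 1: jobs [20, 12, 12, 4], load = 48
  Machine 2: jobs [19, 18, 7, 3], load = 47
Makespan = max load = 48

48


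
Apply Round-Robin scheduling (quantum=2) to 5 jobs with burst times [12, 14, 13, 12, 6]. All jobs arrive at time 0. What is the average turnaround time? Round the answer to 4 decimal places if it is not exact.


Time quantum = 2
Execution trace:
  J1 runs 2 units, time = 2
  J2 runs 2 units, time = 4
  J3 runs 2 units, time = 6
  J4 runs 2 units, time = 8
  J5 runs 2 units, time = 10
  J1 runs 2 units, time = 12
  J2 runs 2 units, time = 14
  J3 runs 2 units, time = 16
  J4 runs 2 units, time = 18
  J5 runs 2 units, time = 20
  J1 runs 2 units, time = 22
  J2 runs 2 units, time = 24
  J3 runs 2 units, time = 26
  J4 runs 2 units, time = 28
  J5 runs 2 units, time = 30
  J1 runs 2 units, time = 32
  J2 runs 2 units, time = 34
  J3 runs 2 units, time = 36
  J4 runs 2 units, time = 38
  J1 runs 2 units, time = 40
  J2 runs 2 units, time = 42
  J3 runs 2 units, time = 44
  J4 runs 2 units, time = 46
  J1 runs 2 units, time = 48
  J2 runs 2 units, time = 50
  J3 runs 2 units, time = 52
  J4 runs 2 units, time = 54
  J2 runs 2 units, time = 56
  J3 runs 1 units, time = 57
Finish times: [48, 56, 57, 54, 30]
Average turnaround = 245/5 = 49.0

49.0


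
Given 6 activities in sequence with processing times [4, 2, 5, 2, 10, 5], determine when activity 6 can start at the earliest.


Activity 6 starts after activities 1 through 5 complete.
Predecessor durations: [4, 2, 5, 2, 10]
ES = 4 + 2 + 5 + 2 + 10 = 23

23


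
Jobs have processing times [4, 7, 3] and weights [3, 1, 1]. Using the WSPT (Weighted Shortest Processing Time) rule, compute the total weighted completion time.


Compute p/w ratios and sort ascending (WSPT): [(4, 3), (3, 1), (7, 1)]
Compute weighted completion times:
  Job (p=4,w=3): C=4, w*C=3*4=12
  Job (p=3,w=1): C=7, w*C=1*7=7
  Job (p=7,w=1): C=14, w*C=1*14=14
Total weighted completion time = 33

33


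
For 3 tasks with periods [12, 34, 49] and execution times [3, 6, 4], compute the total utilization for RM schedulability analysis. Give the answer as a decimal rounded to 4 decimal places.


Compute individual utilizations (exact fractions):
  Task 1: C/T = 3/12 = 1/4 (approx. 0.25)
  Task 2: C/T = 6/34 = 3/17 (approx. 0.1765)
  Task 3: C/T = 4/49 (approx. 0.0816)
Total utilization U = 1/4 + 3/17 + 4/49 = 1693/3332
Rounded to 4 decimal places: U = 0.5081
RM (Liu & Layland) bound for 3 tasks = 0.779763; compare with U = 1693/3332 (approx. 0.508103)
U <= bound, so schedulable by RM sufficient condition.

0.5081


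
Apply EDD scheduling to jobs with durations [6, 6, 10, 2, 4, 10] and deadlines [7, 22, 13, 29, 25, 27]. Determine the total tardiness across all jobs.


Sort by due date (EDD order): [(6, 7), (10, 13), (6, 22), (4, 25), (10, 27), (2, 29)]
Compute completion times and tardiness:
  Job 1: p=6, d=7, C=6, tardiness=max(0,6-7)=0
  Job 2: p=10, d=13, C=16, tardiness=max(0,16-13)=3
  Job 3: p=6, d=22, C=22, tardiness=max(0,22-22)=0
  Job 4: p=4, d=25, C=26, tardiness=max(0,26-25)=1
  Job 5: p=10, d=27, C=36, tardiness=max(0,36-27)=9
  Job 6: p=2, d=29, C=38, tardiness=max(0,38-29)=9
Total tardiness = 22

22


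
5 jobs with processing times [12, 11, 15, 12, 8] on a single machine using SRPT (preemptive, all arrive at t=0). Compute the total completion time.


Since all jobs arrive at t=0, SRPT equals SPT ordering.
SPT order: [8, 11, 12, 12, 15]
Completion times:
  Job 1: p=8, C=8
  Job 2: p=11, C=19
  Job 3: p=12, C=31
  Job 4: p=12, C=43
  Job 5: p=15, C=58
Total completion time = 8 + 19 + 31 + 43 + 58 = 159

159


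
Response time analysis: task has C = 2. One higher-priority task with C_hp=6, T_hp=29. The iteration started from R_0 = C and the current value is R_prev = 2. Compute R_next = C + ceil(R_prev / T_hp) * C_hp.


R_next = C + ceil(R_prev / T_hp) * C_hp
ceil(2 / 29) = ceil(0.069) = 1
Interference = 1 * 6 = 6
R_next = 2 + 6 = 8

8


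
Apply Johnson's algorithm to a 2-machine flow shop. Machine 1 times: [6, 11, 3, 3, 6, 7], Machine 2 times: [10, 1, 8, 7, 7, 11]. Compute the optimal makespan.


Apply Johnson's rule:
  Group 1 (a <= b): [(3, 3, 8), (4, 3, 7), (1, 6, 10), (5, 6, 7), (6, 7, 11)]
  Group 2 (a > b): [(2, 11, 1)]
Optimal job order: [3, 4, 1, 5, 6, 2]
Schedule:
  Job 3: M1 done at 3, M2 done at 11
  Job 4: M1 done at 6, M2 done at 18
  Job 1: M1 done at 12, M2 done at 28
  Job 5: M1 done at 18, M2 done at 35
  Job 6: M1 done at 25, M2 done at 46
  Job 2: M1 done at 36, M2 done at 47
Makespan = 47

47


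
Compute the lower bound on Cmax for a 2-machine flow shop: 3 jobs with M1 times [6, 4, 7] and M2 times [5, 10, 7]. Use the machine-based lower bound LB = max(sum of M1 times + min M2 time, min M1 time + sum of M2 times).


LB1 = sum(M1 times) + min(M2 times) = 17 + 5 = 22
LB2 = min(M1 times) + sum(M2 times) = 4 + 22 = 26
Lower bound = max(LB1, LB2) = max(22, 26) = 26

26


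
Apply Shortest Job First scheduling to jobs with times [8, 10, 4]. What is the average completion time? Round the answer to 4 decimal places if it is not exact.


SJF order (ascending): [4, 8, 10]
Completion times:
  Job 1: burst=4, C=4
  Job 2: burst=8, C=12
  Job 3: burst=10, C=22
Average completion = 38/3 = 12.6667

12.6667


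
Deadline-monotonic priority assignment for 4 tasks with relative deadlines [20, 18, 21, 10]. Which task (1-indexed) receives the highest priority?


Sort tasks by relative deadline (ascending):
  Task 4: deadline = 10
  Task 2: deadline = 18
  Task 1: deadline = 20
  Task 3: deadline = 21
Priority order (highest first): [4, 2, 1, 3]
Highest priority task = 4

4


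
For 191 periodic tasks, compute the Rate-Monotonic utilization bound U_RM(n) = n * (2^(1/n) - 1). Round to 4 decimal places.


Compute 2^(1/191) = 1.0036356358
Subtract 1: 1.0036356358 - 1 = 0.0036356358
Multiply by n: 191 * 0.0036356358 = 0.6944064378
Round to 4 dp: 0.6944

0.6944


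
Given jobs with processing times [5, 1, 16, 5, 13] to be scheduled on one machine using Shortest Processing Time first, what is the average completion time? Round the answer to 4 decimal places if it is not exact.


Sort jobs by processing time (SPT order): [1, 5, 5, 13, 16]
Compute completion times sequentially:
  Job 1: processing = 1, completes at 1
  Job 2: processing = 5, completes at 6
  Job 3: processing = 5, completes at 11
  Job 4: processing = 13, completes at 24
  Job 5: processing = 16, completes at 40
Sum of completion times = 82
Average completion time = 82/5 = 16.4

16.4


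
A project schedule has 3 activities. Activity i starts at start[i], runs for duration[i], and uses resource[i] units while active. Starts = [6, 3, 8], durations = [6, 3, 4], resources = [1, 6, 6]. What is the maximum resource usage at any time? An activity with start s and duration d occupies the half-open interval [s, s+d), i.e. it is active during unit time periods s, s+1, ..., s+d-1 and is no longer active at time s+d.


Each activity i is active on [start_i, start_i + duration_i).
Compute total resource usage per time slot:
  t=0: active resources = [], total = 0
  t=1: active resources = [], total = 0
  t=2: active resources = [], total = 0
  t=3: active resources = [6], total = 6
  t=4: active resources = [6], total = 6
  t=5: active resources = [6], total = 6
  t=6: active resources = [1], total = 1
  t=7: active resources = [1], total = 1
  t=8: active resources = [1, 6], total = 7
  t=9: active resources = [1, 6], total = 7
  t=10: active resources = [1, 6], total = 7
  t=11: active resources = [1, 6], total = 7
Peak resource demand = 7

7


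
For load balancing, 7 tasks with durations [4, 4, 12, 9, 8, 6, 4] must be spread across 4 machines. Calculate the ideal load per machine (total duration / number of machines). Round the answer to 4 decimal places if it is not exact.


Total processing time = 4 + 4 + 12 + 9 + 8 + 6 + 4 = 47
Number of machines = 4
Ideal balanced load = 47 / 4 = 11.75

11.75


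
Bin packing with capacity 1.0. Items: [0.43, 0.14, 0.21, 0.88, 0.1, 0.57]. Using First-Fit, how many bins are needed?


Place items sequentially using First-Fit:
  Item 0.43 -> new Bin 1
  Item 0.14 -> Bin 1 (now 0.57)
  Item 0.21 -> Bin 1 (now 0.78)
  Item 0.88 -> new Bin 2
  Item 0.1 -> Bin 1 (now 0.88)
  Item 0.57 -> new Bin 3
Total bins used = 3

3


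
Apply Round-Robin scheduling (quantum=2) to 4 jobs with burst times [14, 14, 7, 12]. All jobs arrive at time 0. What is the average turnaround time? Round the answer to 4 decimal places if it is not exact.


Time quantum = 2
Execution trace:
  J1 runs 2 units, time = 2
  J2 runs 2 units, time = 4
  J3 runs 2 units, time = 6
  J4 runs 2 units, time = 8
  J1 runs 2 units, time = 10
  J2 runs 2 units, time = 12
  J3 runs 2 units, time = 14
  J4 runs 2 units, time = 16
  J1 runs 2 units, time = 18
  J2 runs 2 units, time = 20
  J3 runs 2 units, time = 22
  J4 runs 2 units, time = 24
  J1 runs 2 units, time = 26
  J2 runs 2 units, time = 28
  J3 runs 1 units, time = 29
  J4 runs 2 units, time = 31
  J1 runs 2 units, time = 33
  J2 runs 2 units, time = 35
  J4 runs 2 units, time = 37
  J1 runs 2 units, time = 39
  J2 runs 2 units, time = 41
  J4 runs 2 units, time = 43
  J1 runs 2 units, time = 45
  J2 runs 2 units, time = 47
Finish times: [45, 47, 29, 43]
Average turnaround = 164/4 = 41.0

41.0


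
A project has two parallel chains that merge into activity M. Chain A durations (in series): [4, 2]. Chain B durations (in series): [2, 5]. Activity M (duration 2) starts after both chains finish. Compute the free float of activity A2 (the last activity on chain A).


ES(A2) = sum of predecessors on chain A = 4
EF(A2) = ES + duration = 4 + 2 = 6
Successor of A2 is M. ES(M) = max(sum(A), sum(B)) = max(6, 7) = 7
Free float = ES(successor) - EF(current) = 7 - 6 = 1

1


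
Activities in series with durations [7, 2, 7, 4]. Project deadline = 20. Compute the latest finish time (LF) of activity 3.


LF(activity 3) = deadline - sum of successor durations
Successors: activities 4 through 4 with durations [4]
Sum of successor durations = 4
LF = 20 - 4 = 16

16


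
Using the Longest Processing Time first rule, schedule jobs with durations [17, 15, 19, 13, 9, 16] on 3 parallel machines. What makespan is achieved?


Sort jobs in decreasing order (LPT): [19, 17, 16, 15, 13, 9]
Assign each job to the least loaded machine:
  Machine 1: jobs [19, 9], load = 28
  Machine 2: jobs [17, 13], load = 30
  Machine 3: jobs [16, 15], load = 31
Makespan = max load = 31

31


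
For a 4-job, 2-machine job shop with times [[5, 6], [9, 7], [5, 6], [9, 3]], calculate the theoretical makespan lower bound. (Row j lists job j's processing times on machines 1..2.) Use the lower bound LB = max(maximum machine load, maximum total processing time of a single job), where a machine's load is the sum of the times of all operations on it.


Machine loads:
  Machine 1: 5 + 9 + 5 + 9 = 28
  Machine 2: 6 + 7 + 6 + 3 = 22
Max machine load = 28
Job totals:
  Job 1: 11
  Job 2: 16
  Job 3: 11
  Job 4: 12
Max job total = 16
Lower bound = max(28, 16) = 28

28


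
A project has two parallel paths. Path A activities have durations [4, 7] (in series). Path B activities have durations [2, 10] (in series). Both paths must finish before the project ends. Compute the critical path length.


Path A total = 4 + 7 = 11
Path B total = 2 + 10 = 12
Critical path = longest path = max(11, 12) = 12

12


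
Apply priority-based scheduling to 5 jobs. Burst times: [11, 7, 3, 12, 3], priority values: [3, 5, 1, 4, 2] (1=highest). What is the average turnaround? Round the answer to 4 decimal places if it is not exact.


Sort by priority (ascending = highest first):
Order: [(1, 3), (2, 3), (3, 11), (4, 12), (5, 7)]
Completion times:
  Priority 1, burst=3, C=3
  Priority 2, burst=3, C=6
  Priority 3, burst=11, C=17
  Priority 4, burst=12, C=29
  Priority 5, burst=7, C=36
Average turnaround = 91/5 = 18.2

18.2


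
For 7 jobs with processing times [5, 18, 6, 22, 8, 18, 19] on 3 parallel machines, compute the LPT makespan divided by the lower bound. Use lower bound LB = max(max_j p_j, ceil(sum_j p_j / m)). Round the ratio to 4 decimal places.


LPT order: [22, 19, 18, 18, 8, 6, 5]
Machine loads after assignment: [28, 32, 36]
LPT makespan = 36
Lower bound = max(max_job, ceil(total/3)) = max(22, 32) = 32
Ratio = 36 / 32 = 1.125

1.125


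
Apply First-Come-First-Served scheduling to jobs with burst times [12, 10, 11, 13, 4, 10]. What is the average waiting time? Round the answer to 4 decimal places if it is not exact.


FCFS order (as given): [12, 10, 11, 13, 4, 10]
Waiting times:
  Job 1: wait = 0
  Job 2: wait = 12
  Job 3: wait = 22
  Job 4: wait = 33
  Job 5: wait = 46
  Job 6: wait = 50
Sum of waiting times = 163
Average waiting time = 163/6 = 27.1667

27.1667


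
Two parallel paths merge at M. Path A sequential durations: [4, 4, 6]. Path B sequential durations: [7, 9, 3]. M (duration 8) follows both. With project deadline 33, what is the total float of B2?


Forward pass: ES(B2) = sum of predecessors on chain B = 7
EF = ES + duration = 7 + 9 = 16
Backward pass: LF(M) = deadline = 33; LS(M) = 33 - 8 = 25
LF(B2) = LS(M) - sum(successors on chain B) = 25 - 3 = 22
LS = LF - duration = 22 - 9 = 13
Total float = LS - ES = 13 - 7 = 6

6


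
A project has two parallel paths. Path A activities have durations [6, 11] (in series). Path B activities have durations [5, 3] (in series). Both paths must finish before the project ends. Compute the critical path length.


Path A total = 6 + 11 = 17
Path B total = 5 + 3 = 8
Critical path = longest path = max(17, 8) = 17

17


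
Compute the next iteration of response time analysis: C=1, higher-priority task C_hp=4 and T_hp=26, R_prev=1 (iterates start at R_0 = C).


R_next = C + ceil(R_prev / T_hp) * C_hp
ceil(1 / 26) = ceil(0.0385) = 1
Interference = 1 * 4 = 4
R_next = 1 + 4 = 5

5


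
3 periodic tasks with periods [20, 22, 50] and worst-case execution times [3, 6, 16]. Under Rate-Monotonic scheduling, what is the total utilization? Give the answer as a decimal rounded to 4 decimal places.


Compute individual utilizations (exact fractions):
  Task 1: C/T = 3/20 (approx. 0.15)
  Task 2: C/T = 6/22 = 3/11 (approx. 0.2727)
  Task 3: C/T = 16/50 = 8/25 (approx. 0.32)
Total utilization U = 3/20 + 3/11 + 8/25 = 817/1100
Rounded to 4 decimal places: U = 0.7427
RM (Liu & Layland) bound for 3 tasks = 0.779763; compare with U = 817/1100 (approx. 0.742727)
U <= bound, so schedulable by RM sufficient condition.

0.7427


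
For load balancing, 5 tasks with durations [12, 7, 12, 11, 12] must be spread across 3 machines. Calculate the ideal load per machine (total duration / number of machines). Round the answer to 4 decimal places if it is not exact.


Total processing time = 12 + 7 + 12 + 11 + 12 = 54
Number of machines = 3
Ideal balanced load = 54 / 3 = 18.0

18.0


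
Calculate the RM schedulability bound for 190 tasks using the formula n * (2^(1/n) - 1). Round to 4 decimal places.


Compute 2^(1/190) = 1.0036548056
Subtract 1: 1.0036548056 - 1 = 0.0036548056
Multiply by n: 190 * 0.0036548056 = 0.6944130640
Round to 4 dp: 0.6944

0.6944


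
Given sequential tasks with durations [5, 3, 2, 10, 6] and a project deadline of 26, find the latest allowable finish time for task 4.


LF(activity 4) = deadline - sum of successor durations
Successors: activities 5 through 5 with durations [6]
Sum of successor durations = 6
LF = 26 - 6 = 20

20


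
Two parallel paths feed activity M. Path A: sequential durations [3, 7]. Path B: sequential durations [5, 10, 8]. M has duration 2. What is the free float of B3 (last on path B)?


ES(B3) = sum of predecessors on chain B = 15
EF(B3) = ES + duration = 15 + 8 = 23
Successor of B3 is M. ES(M) = max(sum(A), sum(B)) = max(10, 23) = 23
Free float = ES(successor) - EF(current) = 23 - 23 = 0

0


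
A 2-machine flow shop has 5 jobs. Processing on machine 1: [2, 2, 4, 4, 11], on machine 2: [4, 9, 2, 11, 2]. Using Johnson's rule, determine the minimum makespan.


Apply Johnson's rule:
  Group 1 (a <= b): [(1, 2, 4), (2, 2, 9), (4, 4, 11)]
  Group 2 (a > b): [(3, 4, 2), (5, 11, 2)]
Optimal job order: [1, 2, 4, 3, 5]
Schedule:
  Job 1: M1 done at 2, M2 done at 6
  Job 2: M1 done at 4, M2 done at 15
  Job 4: M1 done at 8, M2 done at 26
  Job 3: M1 done at 12, M2 done at 28
  Job 5: M1 done at 23, M2 done at 30
Makespan = 30

30


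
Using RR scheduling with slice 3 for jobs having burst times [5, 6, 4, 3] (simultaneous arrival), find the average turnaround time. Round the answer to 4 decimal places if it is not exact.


Time quantum = 3
Execution trace:
  J1 runs 3 units, time = 3
  J2 runs 3 units, time = 6
  J3 runs 3 units, time = 9
  J4 runs 3 units, time = 12
  J1 runs 2 units, time = 14
  J2 runs 3 units, time = 17
  J3 runs 1 units, time = 18
Finish times: [14, 17, 18, 12]
Average turnaround = 61/4 = 15.25

15.25


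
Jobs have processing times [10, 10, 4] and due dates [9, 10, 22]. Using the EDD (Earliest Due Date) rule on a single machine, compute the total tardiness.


Sort by due date (EDD order): [(10, 9), (10, 10), (4, 22)]
Compute completion times and tardiness:
  Job 1: p=10, d=9, C=10, tardiness=max(0,10-9)=1
  Job 2: p=10, d=10, C=20, tardiness=max(0,20-10)=10
  Job 3: p=4, d=22, C=24, tardiness=max(0,24-22)=2
Total tardiness = 13

13


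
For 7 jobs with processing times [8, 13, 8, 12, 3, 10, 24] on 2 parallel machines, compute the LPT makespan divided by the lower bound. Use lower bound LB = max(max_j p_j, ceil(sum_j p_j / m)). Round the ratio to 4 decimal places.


LPT order: [24, 13, 12, 10, 8, 8, 3]
Machine loads after assignment: [37, 41]
LPT makespan = 41
Lower bound = max(max_job, ceil(total/2)) = max(24, 39) = 39
Ratio = 41 / 39 = 1.0513

1.0513


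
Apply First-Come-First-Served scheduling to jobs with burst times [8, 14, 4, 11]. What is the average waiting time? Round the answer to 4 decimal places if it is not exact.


FCFS order (as given): [8, 14, 4, 11]
Waiting times:
  Job 1: wait = 0
  Job 2: wait = 8
  Job 3: wait = 22
  Job 4: wait = 26
Sum of waiting times = 56
Average waiting time = 56/4 = 14.0

14.0


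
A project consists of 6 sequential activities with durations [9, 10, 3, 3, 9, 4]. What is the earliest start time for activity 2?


Activity 2 starts after activities 1 through 1 complete.
Predecessor durations: [9]
ES = 9 = 9

9


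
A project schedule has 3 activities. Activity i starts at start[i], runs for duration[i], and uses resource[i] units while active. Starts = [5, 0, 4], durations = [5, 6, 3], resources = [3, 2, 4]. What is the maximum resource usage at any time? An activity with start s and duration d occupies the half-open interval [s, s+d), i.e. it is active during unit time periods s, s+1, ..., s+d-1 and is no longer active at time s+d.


Each activity i is active on [start_i, start_i + duration_i).
Compute total resource usage per time slot:
  t=0: active resources = [2], total = 2
  t=1: active resources = [2], total = 2
  t=2: active resources = [2], total = 2
  t=3: active resources = [2], total = 2
  t=4: active resources = [2, 4], total = 6
  t=5: active resources = [3, 2, 4], total = 9
  t=6: active resources = [3, 4], total = 7
  t=7: active resources = [3], total = 3
  t=8: active resources = [3], total = 3
  t=9: active resources = [3], total = 3
Peak resource demand = 9

9


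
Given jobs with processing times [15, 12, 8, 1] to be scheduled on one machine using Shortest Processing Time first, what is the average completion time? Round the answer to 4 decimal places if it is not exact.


Sort jobs by processing time (SPT order): [1, 8, 12, 15]
Compute completion times sequentially:
  Job 1: processing = 1, completes at 1
  Job 2: processing = 8, completes at 9
  Job 3: processing = 12, completes at 21
  Job 4: processing = 15, completes at 36
Sum of completion times = 67
Average completion time = 67/4 = 16.75

16.75


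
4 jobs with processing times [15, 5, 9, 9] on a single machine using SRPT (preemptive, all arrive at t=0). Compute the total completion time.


Since all jobs arrive at t=0, SRPT equals SPT ordering.
SPT order: [5, 9, 9, 15]
Completion times:
  Job 1: p=5, C=5
  Job 2: p=9, C=14
  Job 3: p=9, C=23
  Job 4: p=15, C=38
Total completion time = 5 + 14 + 23 + 38 = 80

80


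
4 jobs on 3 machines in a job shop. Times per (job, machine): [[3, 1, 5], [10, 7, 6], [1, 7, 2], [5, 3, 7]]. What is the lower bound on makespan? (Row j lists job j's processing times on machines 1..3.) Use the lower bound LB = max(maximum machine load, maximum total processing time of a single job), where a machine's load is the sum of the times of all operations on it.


Machine loads:
  Machine 1: 3 + 10 + 1 + 5 = 19
  Machine 2: 1 + 7 + 7 + 3 = 18
  Machine 3: 5 + 6 + 2 + 7 = 20
Max machine load = 20
Job totals:
  Job 1: 9
  Job 2: 23
  Job 3: 10
  Job 4: 15
Max job total = 23
Lower bound = max(20, 23) = 23

23


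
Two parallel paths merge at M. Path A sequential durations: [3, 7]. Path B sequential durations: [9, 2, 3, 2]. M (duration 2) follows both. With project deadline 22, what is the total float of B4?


Forward pass: ES(B4) = sum of predecessors on chain B = 14
EF = ES + duration = 14 + 2 = 16
Backward pass: LF(M) = deadline = 22; LS(M) = 22 - 2 = 20
LF(B4) = LS(M) - sum(successors on chain B) = 20 - 0 = 20
LS = LF - duration = 20 - 2 = 18
Total float = LS - ES = 18 - 14 = 4

4


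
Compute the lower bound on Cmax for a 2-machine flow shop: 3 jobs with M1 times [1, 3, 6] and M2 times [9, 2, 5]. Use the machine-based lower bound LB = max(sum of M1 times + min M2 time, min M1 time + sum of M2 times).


LB1 = sum(M1 times) + min(M2 times) = 10 + 2 = 12
LB2 = min(M1 times) + sum(M2 times) = 1 + 16 = 17
Lower bound = max(LB1, LB2) = max(12, 17) = 17

17


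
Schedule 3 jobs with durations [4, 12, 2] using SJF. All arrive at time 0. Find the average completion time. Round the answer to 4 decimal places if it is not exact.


SJF order (ascending): [2, 4, 12]
Completion times:
  Job 1: burst=2, C=2
  Job 2: burst=4, C=6
  Job 3: burst=12, C=18
Average completion = 26/3 = 8.6667

8.6667


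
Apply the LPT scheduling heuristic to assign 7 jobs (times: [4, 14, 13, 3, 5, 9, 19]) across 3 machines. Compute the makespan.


Sort jobs in decreasing order (LPT): [19, 14, 13, 9, 5, 4, 3]
Assign each job to the least loaded machine:
  Machine 1: jobs [19, 4], load = 23
  Machine 2: jobs [14, 5, 3], load = 22
  Machine 3: jobs [13, 9], load = 22
Makespan = max load = 23

23


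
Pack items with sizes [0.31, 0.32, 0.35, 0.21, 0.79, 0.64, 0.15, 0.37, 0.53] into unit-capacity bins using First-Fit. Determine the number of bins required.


Place items sequentially using First-Fit:
  Item 0.31 -> new Bin 1
  Item 0.32 -> Bin 1 (now 0.63)
  Item 0.35 -> Bin 1 (now 0.98)
  Item 0.21 -> new Bin 2
  Item 0.79 -> Bin 2 (now 1.0)
  Item 0.64 -> new Bin 3
  Item 0.15 -> Bin 3 (now 0.79)
  Item 0.37 -> new Bin 4
  Item 0.53 -> Bin 4 (now 0.9)
Total bins used = 4

4


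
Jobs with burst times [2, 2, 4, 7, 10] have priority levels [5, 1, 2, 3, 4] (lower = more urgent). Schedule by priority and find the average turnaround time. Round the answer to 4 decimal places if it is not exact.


Sort by priority (ascending = highest first):
Order: [(1, 2), (2, 4), (3, 7), (4, 10), (5, 2)]
Completion times:
  Priority 1, burst=2, C=2
  Priority 2, burst=4, C=6
  Priority 3, burst=7, C=13
  Priority 4, burst=10, C=23
  Priority 5, burst=2, C=25
Average turnaround = 69/5 = 13.8

13.8


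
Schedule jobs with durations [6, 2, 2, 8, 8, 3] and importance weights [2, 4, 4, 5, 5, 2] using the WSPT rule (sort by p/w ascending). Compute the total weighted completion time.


Compute p/w ratios and sort ascending (WSPT): [(2, 4), (2, 4), (3, 2), (8, 5), (8, 5), (6, 2)]
Compute weighted completion times:
  Job (p=2,w=4): C=2, w*C=4*2=8
  Job (p=2,w=4): C=4, w*C=4*4=16
  Job (p=3,w=2): C=7, w*C=2*7=14
  Job (p=8,w=5): C=15, w*C=5*15=75
  Job (p=8,w=5): C=23, w*C=5*23=115
  Job (p=6,w=2): C=29, w*C=2*29=58
Total weighted completion time = 286

286
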